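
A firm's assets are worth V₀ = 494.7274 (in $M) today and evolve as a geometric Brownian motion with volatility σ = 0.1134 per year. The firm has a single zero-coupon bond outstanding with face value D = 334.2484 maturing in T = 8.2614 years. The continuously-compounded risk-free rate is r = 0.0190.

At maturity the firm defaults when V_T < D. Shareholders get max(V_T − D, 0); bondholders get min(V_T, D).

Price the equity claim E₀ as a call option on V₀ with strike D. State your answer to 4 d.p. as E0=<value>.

d₁ = [ln(V₀/D) + (r + σ²/2)T] / (σ√T)
   = [ln(494.7274/334.2484) + (0.0190 + 0.5·0.1134²)·8.2614] / (0.1134·√8.2614)
   = [0.392122 + 0.210086] / 0.325942 = 1.847595
d₂ = d₁ − σ√T = 1.847595 − 0.325942 = 1.521653
N(d₁) = 0.967669,  N(d₂) = 0.935952,  e^(−rT) = 0.854733
E₀ = V₀·N(d₁) − D·e^(−rT)·N(d₂)
   = 494.7274·0.967669 − 334.2484·0.854733·0.935952 = 211.337682

E0=211.3377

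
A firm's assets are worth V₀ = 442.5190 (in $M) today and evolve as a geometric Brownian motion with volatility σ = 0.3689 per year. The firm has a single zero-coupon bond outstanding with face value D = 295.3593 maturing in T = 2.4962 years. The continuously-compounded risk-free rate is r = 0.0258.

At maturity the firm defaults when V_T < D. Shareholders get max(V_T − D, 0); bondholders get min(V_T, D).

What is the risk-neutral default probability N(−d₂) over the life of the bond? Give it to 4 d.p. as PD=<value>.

PD=0.3041

d₁ = [ln(V₀/D) + (r + σ²/2)T] / (σ√T)
   = [ln(442.5190/295.3593) + (0.0258 + 0.5·0.3689²)·2.4962] / (0.3689·√2.4962)
   = [0.404291 + 0.234252] / 0.582839 = 1.095575
d₂ = d₁ − σ√T = 1.095575 − 0.582839 = 0.512736
risk-neutral PD = N(−d₂) = N(-0.512736) = 0.304068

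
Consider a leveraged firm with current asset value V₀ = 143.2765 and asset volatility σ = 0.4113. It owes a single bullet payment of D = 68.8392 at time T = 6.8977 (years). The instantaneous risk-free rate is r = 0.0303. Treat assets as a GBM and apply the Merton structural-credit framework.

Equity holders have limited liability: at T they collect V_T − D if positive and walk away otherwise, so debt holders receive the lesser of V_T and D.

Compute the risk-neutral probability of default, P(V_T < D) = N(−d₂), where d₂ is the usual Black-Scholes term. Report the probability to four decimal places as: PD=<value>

PD=0.3700

d₁ = [ln(V₀/D) + (r + σ²/2)T] / (σ√T)
   = [ln(143.2765/68.8392) + (0.0303 + 0.5·0.4113²)·6.8977] / (0.4113·√6.8977)
   = [0.733003 + 0.792434] / 1.080217 = 1.412159
d₂ = d₁ − σ√T = 1.412159 − 1.080217 = 0.331942
risk-neutral PD = N(−d₂) = N(-0.331942) = 0.369967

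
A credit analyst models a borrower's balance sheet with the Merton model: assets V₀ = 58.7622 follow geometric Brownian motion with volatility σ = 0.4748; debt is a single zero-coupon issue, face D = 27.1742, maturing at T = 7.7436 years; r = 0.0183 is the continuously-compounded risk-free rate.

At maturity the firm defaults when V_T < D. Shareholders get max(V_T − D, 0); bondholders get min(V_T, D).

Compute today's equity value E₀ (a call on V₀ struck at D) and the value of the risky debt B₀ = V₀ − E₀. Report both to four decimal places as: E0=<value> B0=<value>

E0=41.4989 B0=17.2633

d₁ = [ln(V₀/D) + (r + σ²/2)T] / (σ√T)
   = [ln(58.7622/27.1742) + (0.0183 + 0.5·0.4748²)·7.7436] / (0.4748·√7.7436)
   = [0.771231 + 1.014547] / 1.321241 = 1.351591
d₂ = d₁ − σ√T = 1.351591 − 1.321241 = 0.030350
N(d₁) = 0.911747,  N(d₂) = 0.512106,  e^(−rT) = 0.867875
E₀ = V₀·N(d₁) − D·e^(−rT)·N(d₂)
   = 58.7622·0.911747 − 27.1742·0.867875·0.512106 = 41.498850
B₀ = V₀ − E₀ = 58.7622 − 41.498850 = 17.263350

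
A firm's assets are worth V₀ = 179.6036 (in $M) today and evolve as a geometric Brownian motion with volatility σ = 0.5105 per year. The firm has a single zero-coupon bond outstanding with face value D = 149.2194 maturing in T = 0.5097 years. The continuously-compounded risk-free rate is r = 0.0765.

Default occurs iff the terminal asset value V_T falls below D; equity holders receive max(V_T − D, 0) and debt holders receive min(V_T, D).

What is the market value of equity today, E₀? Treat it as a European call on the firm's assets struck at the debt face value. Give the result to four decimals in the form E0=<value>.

d₁ = [ln(V₀/D) + (r + σ²/2)T] / (σ√T)
   = [ln(179.6036/149.2194) + (0.0765 + 0.5·0.5105²)·0.5097] / (0.5105·√0.5097)
   = [0.185334 + 0.105409] / 0.364463 = 0.797731
d₂ = d₁ − σ√T = 0.797731 − 0.364463 = 0.433268
N(d₁) = 0.787487,  N(d₂) = 0.667590,  e^(−rT) = 0.961758
E₀ = V₀·N(d₁) − D·e^(−rT)·N(d₂)
   = 179.6036·0.787487 − 149.2194·0.961758·0.667590 = 45.627588

E0=45.6276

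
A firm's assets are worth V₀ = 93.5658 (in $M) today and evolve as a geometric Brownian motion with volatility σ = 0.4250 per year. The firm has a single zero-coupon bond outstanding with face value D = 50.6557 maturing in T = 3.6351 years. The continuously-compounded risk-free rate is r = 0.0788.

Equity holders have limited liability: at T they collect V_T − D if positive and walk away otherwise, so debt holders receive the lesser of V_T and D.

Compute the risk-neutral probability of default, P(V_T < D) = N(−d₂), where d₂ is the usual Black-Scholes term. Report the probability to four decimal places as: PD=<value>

d₁ = [ln(V₀/D) + (r + σ²/2)T] / (σ√T)
   = [ln(93.5658/50.6557) + (0.0788 + 0.5·0.4250²)·3.6351] / (0.4250·√3.6351)
   = [0.613613 + 0.614741] / 0.810302 = 1.515921
d₂ = d₁ − σ√T = 1.515921 − 0.810302 = 0.705618
risk-neutral PD = N(−d₂) = N(-0.705618) = 0.240213

PD=0.2402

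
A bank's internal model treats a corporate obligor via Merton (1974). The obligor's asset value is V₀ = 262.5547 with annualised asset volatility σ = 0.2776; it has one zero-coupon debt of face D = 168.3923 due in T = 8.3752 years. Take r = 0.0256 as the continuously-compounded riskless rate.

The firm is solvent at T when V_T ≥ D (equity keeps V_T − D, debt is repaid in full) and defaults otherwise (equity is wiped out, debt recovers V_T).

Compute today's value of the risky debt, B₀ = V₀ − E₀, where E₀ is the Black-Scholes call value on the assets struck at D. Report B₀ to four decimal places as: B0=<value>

d₁ = [ln(V₀/D) + (r + σ²/2)T] / (σ√T)
   = [ln(262.5547/168.3923) + (0.0256 + 0.5·0.2776²)·8.3752] / (0.2776·√8.3752)
   = [0.444163 + 0.537109] / 0.803373 = 1.221441
d₂ = d₁ − σ√T = 1.221441 − 0.803373 = 0.418068
N(d₁) = 0.889040,  N(d₂) = 0.662051,  e^(−rT) = 0.807021
E₀ = V₀·N(d₁) − D·e^(−rT)·N(d₂)
   = 262.5547·0.889040 − 168.3923·0.807021·0.662051 = 143.451487
B₀ = V₀ − E₀ = 262.5547 − 143.451487 = 119.103213

B0=119.1032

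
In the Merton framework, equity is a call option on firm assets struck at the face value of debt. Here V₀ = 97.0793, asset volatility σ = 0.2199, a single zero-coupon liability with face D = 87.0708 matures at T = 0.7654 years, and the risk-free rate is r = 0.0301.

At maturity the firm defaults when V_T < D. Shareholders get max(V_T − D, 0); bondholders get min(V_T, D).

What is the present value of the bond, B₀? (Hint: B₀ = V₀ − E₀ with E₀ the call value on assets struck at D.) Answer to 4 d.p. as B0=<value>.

d₁ = [ln(V₀/D) + (r + σ²/2)T] / (σ√T)
   = [ln(97.0793/87.0708) + (0.0301 + 0.5·0.2199²)·0.7654] / (0.2199·√0.7654)
   = [0.108807 + 0.041544] / 0.192384 = 0.781514
d₂ = d₁ − σ√T = 0.781514 − 0.192384 = 0.589130
N(d₁) = 0.782750,  N(d₂) = 0.722113,  e^(−rT) = 0.977225
E₀ = V₀·N(d₁) − D·e^(−rT)·N(d₂)
   = 97.0793·0.782750 − 87.0708·0.977225·0.722113 = 14.545851
B₀ = V₀ − E₀ = 97.0793 − 14.545851 = 82.533449

B0=82.5334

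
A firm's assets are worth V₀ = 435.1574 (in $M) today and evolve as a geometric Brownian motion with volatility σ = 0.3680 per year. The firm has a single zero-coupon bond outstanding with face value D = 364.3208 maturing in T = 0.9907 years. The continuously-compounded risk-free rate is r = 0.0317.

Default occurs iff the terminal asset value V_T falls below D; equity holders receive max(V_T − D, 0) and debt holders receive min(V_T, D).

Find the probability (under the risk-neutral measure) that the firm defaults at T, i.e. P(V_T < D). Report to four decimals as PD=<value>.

d₁ = [ln(V₀/D) + (r + σ²/2)T] / (σ√T)
   = [ln(435.1574/364.3208) + (0.0317 + 0.5·0.3680²)·0.9907] / (0.3680·√0.9907)
   = [0.177673 + 0.098487] / 0.366285 = 0.753950
d₂ = d₁ − σ√T = 0.753950 − 0.366285 = 0.387665
risk-neutral PD = N(−d₂) = N(-0.387665) = 0.349132

PD=0.3491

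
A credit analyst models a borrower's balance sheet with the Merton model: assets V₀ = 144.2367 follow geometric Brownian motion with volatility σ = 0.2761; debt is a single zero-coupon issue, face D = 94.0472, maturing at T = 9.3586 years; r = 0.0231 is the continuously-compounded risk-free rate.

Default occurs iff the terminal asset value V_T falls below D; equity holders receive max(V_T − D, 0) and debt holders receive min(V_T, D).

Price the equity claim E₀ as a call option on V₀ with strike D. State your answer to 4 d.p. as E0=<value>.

E0=79.2417

d₁ = [ln(V₀/D) + (r + σ²/2)T] / (σ√T)
   = [ln(144.2367/94.0472) + (0.0231 + 0.5·0.2761²)·9.3586] / (0.2761·√9.3586)
   = [0.427659 + 0.572892] / 0.844640 = 1.184588
d₂ = d₁ − σ√T = 1.184588 − 0.844640 = 0.339948
N(d₁) = 0.881910,  N(d₂) = 0.633052,  e^(−rT) = 0.805587
E₀ = V₀·N(d₁) − D·e^(−rT)·N(d₂)
   = 144.2367·0.881910 − 94.0472·0.805587·0.633052 = 79.241694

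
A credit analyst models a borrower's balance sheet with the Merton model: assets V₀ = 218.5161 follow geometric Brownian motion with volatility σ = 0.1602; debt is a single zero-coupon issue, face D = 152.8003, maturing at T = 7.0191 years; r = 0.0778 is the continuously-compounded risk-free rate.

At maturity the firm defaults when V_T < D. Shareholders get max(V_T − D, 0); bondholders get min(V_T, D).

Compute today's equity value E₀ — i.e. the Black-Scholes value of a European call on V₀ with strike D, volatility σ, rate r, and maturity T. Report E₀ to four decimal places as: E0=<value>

d₁ = [ln(V₀/D) + (r + σ²/2)T] / (σ√T)
   = [ln(218.5161/152.8003) + (0.0778 + 0.5·0.1602²)·7.0191] / (0.1602·√7.0191)
   = [0.357728 + 0.636155] / 0.424427 = 2.341704
d₂ = d₁ − σ√T = 2.341704 − 0.424427 = 1.917277
N(d₁) = 0.990402,  N(d₂) = 0.972399,  e^(−rT) = 0.579212
E₀ = V₀·N(d₁) − D·e^(−rT)·N(d₂)
   = 218.5161·0.990402 − 152.8003·0.579212·0.972399 = 130.357786

E0=130.3578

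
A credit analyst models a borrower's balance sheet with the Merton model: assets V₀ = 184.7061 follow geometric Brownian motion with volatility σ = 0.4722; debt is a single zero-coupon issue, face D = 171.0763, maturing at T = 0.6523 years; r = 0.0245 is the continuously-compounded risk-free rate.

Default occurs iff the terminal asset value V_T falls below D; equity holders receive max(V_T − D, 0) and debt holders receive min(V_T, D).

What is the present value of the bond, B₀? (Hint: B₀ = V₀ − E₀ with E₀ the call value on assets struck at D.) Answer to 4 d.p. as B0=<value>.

d₁ = [ln(V₀/D) + (r + σ²/2)T] / (σ√T)
   = [ln(184.7061/171.0763) + (0.0245 + 0.5·0.4722²)·0.6523] / (0.4722·√0.6523)
   = [0.076656 + 0.088704] / 0.381373 = 0.433592
d₂ = d₁ − σ√T = 0.433592 − 0.381373 = 0.052219
N(d₁) = 0.667708,  N(d₂) = 0.520823,  e^(−rT) = 0.984146
E₀ = V₀·N(d₁) − D·e^(−rT)·N(d₂)
   = 184.7061·0.667708 − 171.0763·0.984146·0.520823 = 35.641828
B₀ = V₀ − E₀ = 184.7061 − 35.641828 = 149.064272

B0=149.0643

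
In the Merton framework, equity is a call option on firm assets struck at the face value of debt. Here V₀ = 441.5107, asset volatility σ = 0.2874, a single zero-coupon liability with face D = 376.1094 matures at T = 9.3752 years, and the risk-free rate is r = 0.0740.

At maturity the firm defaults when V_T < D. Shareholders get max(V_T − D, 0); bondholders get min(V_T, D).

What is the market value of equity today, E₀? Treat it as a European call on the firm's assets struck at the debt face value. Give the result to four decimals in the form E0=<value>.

d₁ = [ln(V₀/D) + (r + σ²/2)T] / (σ√T)
   = [ln(441.5107/376.1094) + (0.0740 + 0.5·0.2874²)·9.3752] / (0.2874·√9.3752)
   = [0.160322 + 1.080955] / 0.879989 = 1.410560
d₂ = d₁ − σ√T = 1.410560 − 0.879989 = 0.530572
N(d₁) = 0.920813,  N(d₂) = 0.702142,  e^(−rT) = 0.499691
E₀ = V₀·N(d₁) − D·e^(−rT)·N(d₂)
   = 441.5107·0.920813 − 376.1094·0.499691·0.702142 = 274.589110

E0=274.5891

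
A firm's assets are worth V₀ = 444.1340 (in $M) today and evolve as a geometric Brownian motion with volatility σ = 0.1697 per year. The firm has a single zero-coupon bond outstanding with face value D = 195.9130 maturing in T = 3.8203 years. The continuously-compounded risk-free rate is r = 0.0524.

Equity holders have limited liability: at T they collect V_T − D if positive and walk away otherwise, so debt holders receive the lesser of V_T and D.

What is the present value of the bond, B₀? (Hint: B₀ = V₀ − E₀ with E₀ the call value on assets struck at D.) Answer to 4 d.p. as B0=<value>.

B0=160.3446

d₁ = [ln(V₀/D) + (r + σ²/2)T] / (σ√T)
   = [ln(444.1340/195.9130) + (0.0524 + 0.5·0.1697²)·3.8203] / (0.1697·√3.8203)
   = [0.818456 + 0.255192] / 0.331689 = 3.236915
d₂ = d₁ − σ√T = 3.236915 − 0.331689 = 2.905227
N(d₁) = 0.999396,  N(d₂) = 0.998165,  e^(−rT) = 0.818580
E₀ = V₀·N(d₁) − D·e^(−rT)·N(d₂)
   = 444.1340·0.999396 − 195.9130·0.818580·0.998165 = 283.789416
B₀ = V₀ − E₀ = 444.1340 − 283.789416 = 160.344584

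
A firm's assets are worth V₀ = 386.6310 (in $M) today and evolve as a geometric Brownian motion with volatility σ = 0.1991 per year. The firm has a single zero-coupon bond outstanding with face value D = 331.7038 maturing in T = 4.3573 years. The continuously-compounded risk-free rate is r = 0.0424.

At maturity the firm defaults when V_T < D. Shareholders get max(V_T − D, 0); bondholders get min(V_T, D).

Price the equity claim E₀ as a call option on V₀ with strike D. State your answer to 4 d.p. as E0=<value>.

E0=126.6146

d₁ = [ln(V₀/D) + (r + σ²/2)T] / (σ√T)
   = [ln(386.6310/331.7038) + (0.0424 + 0.5·0.1991²)·4.3573] / (0.1991·√4.3573)
   = [0.153228 + 0.271113] / 0.415604 = 1.021023
d₂ = d₁ − σ√T = 1.021023 − 0.415604 = 0.605418
N(d₁) = 0.846378,  N(d₂) = 0.727549,  e^(−rT) = 0.831312
E₀ = V₀·N(d₁) − D·e^(−rT)·N(d₂)
   = 386.6310·0.846378 − 331.7038·0.831312·0.727549 = 126.614616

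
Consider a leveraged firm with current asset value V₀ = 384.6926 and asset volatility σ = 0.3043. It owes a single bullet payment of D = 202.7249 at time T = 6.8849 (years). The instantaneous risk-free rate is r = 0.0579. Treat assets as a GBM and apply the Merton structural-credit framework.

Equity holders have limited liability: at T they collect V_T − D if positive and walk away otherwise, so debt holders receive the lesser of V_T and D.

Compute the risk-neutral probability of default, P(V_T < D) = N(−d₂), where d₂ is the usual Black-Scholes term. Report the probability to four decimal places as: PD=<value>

PD=0.1834

d₁ = [ln(V₀/D) + (r + σ²/2)T] / (σ√T)
   = [ln(384.6926/202.7249) + (0.0579 + 0.5·0.3043²)·6.8849] / (0.3043·√6.8849)
   = [0.640595 + 0.717401] / 0.798456 = 1.700778
d₂ = d₁ − σ√T = 1.700778 − 0.798456 = 0.902323
risk-neutral PD = N(−d₂) = N(-0.902323) = 0.183443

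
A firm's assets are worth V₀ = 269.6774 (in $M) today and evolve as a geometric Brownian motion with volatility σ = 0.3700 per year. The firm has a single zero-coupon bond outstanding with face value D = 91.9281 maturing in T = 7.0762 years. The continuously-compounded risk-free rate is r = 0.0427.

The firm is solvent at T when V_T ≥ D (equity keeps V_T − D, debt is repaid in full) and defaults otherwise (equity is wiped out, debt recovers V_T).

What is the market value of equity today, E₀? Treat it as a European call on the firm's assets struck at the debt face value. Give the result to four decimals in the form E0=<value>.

E0=206.2032

d₁ = [ln(V₀/D) + (r + σ²/2)T] / (σ√T)
   = [ln(269.6774/91.9281) + (0.0427 + 0.5·0.3700²)·7.0762] / (0.3700·√7.0762)
   = [1.076220 + 0.786520] / 0.984242 = 1.892563
d₂ = d₁ − σ√T = 1.892563 − 0.984242 = 0.908321
N(d₁) = 0.970792,  N(d₂) = 0.818146,  e^(−rT) = 0.739224
E₀ = V₀·N(d₁) − D·e^(−rT)·N(d₂)
   = 269.6774·0.970792 − 91.9281·0.739224·0.818146 = 206.203162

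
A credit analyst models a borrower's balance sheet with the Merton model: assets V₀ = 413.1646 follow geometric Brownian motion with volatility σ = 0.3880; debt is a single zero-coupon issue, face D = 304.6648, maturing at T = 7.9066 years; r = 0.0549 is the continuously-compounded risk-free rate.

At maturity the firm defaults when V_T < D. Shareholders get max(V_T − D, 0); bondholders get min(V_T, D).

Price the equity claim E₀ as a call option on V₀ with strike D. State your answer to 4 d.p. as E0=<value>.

d₁ = [ln(V₀/D) + (r + σ²/2)T] / (σ√T)
   = [ln(413.1646/304.6648) + (0.0549 + 0.5·0.3880²)·7.9066] / (0.3880·√7.9066)
   = [0.304634 + 1.029218] / 1.091005 = 1.222590
d₂ = d₁ − σ√T = 1.222590 − 1.091005 = 0.131586
N(d₁) = 0.889258,  N(d₂) = 0.552344,  e^(−rT) = 0.647865
E₀ = V₀·N(d₁) − D·e^(−rT)·N(d₂)
   = 413.1646·0.889258 − 304.6648·0.647865·0.552344 = 258.387191

E0=258.3872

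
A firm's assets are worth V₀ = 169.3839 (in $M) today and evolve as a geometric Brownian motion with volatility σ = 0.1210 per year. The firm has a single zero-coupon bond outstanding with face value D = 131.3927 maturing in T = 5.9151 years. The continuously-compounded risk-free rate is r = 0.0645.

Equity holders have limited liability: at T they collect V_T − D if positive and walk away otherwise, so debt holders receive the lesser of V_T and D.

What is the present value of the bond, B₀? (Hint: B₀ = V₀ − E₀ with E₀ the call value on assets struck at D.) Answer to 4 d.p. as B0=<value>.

d₁ = [ln(V₀/D) + (r + σ²/2)T] / (σ√T)
   = [ln(169.3839/131.3927) + (0.0645 + 0.5·0.1210²)·5.9151] / (0.1210·√5.9151)
   = [0.253977 + 0.424825] / 0.294284 = 2.306626
d₂ = d₁ − σ√T = 2.306626 − 0.294284 = 2.012342
N(d₁) = 0.989462,  N(d₂) = 0.977908,  e^(−rT) = 0.682820
E₀ = V₀·N(d₁) − D·e^(−rT)·N(d₂)
   = 169.3839·0.989462 − 131.3927·0.682820·0.977908 = 79.863427
B₀ = V₀ − E₀ = 169.3839 − 79.863427 = 89.520473

B0=89.5205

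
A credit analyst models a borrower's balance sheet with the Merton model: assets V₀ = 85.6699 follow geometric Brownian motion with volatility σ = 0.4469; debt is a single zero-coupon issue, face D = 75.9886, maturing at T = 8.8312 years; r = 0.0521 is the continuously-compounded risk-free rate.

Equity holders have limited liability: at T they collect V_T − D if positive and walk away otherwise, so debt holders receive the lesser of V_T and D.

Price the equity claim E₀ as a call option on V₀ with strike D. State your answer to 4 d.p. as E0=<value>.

E0=54.3914

d₁ = [ln(V₀/D) + (r + σ²/2)T] / (σ√T)
   = [ln(85.6699/75.9886) + (0.0521 + 0.5·0.4469²)·8.8312] / (0.4469·√8.8312)
   = [0.119918 + 1.341987] / 1.328068 = 1.100776
d₂ = d₁ − σ√T = 1.100776 − 1.328068 = -0.227291
N(d₁) = 0.864503,  N(d₂) = 0.410099,  e^(−rT) = 0.631217
E₀ = V₀·N(d₁) − D·e^(−rT)·N(d₂)
   = 85.6699·0.864503 − 75.9886·0.631217·0.410099 = 54.391383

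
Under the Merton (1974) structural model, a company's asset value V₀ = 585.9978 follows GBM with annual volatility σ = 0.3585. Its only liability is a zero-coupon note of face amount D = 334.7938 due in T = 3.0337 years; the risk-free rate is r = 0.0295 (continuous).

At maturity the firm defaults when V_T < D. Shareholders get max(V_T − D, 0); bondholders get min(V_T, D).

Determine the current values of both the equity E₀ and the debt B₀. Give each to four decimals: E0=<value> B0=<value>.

d₁ = [ln(V₀/D) + (r + σ²/2)T] / (σ√T)
   = [ln(585.9978/334.7938) + (0.0295 + 0.5·0.3585²)·3.0337] / (0.3585·√3.0337)
   = [0.559801 + 0.284443] / 0.624418 = 1.352050
d₂ = d₁ − σ√T = 1.352050 − 0.624418 = 0.727632
N(d₁) = 0.911820,  N(d₂) = 0.766580,  e^(−rT) = 0.914394
E₀ = V₀·N(d₁) − D·e^(−rT)·N(d₂)
   = 585.9978·0.911820 − 334.7938·0.914394·0.766580 = 299.648876
B₀ = V₀ − E₀ = 585.9978 − 299.648876 = 286.348924

E0=299.6489 B0=286.3489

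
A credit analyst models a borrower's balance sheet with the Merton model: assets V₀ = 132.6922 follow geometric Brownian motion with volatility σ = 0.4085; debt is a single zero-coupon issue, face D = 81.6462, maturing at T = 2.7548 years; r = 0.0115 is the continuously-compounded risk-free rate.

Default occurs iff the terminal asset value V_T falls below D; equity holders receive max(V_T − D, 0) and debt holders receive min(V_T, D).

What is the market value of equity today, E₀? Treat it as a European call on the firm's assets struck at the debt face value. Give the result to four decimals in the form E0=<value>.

d₁ = [ln(V₀/D) + (r + σ²/2)T] / (σ√T)
   = [ln(132.6922/81.6462) + (0.0115 + 0.5·0.4085²)·2.7548] / (0.4085·√2.7548)
   = [0.485637 + 0.261530] / 0.678012 = 1.101997
d₂ = d₁ − σ√T = 1.101997 − 0.678012 = 0.423986
N(d₁) = 0.864769,  N(d₂) = 0.664212,  e^(−rT) = 0.968816
E₀ = V₀·N(d₁) − D·e^(−rT)·N(d₂)
   = 132.6922·0.864769 − 81.6462·0.968816·0.664212 = 62.208768

E0=62.2088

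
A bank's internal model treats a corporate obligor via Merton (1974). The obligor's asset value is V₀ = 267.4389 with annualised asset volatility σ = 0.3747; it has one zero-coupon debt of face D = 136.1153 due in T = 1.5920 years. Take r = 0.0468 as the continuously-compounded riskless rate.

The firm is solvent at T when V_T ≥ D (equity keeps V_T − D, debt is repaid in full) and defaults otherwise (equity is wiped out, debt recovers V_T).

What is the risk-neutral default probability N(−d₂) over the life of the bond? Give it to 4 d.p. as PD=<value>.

PD=0.0885

d₁ = [ln(V₀/D) + (r + σ²/2)T] / (σ√T)
   = [ln(267.4389/136.1153) + (0.0468 + 0.5·0.3747²)·1.5920] / (0.3747·√1.5920)
   = [0.675389 + 0.186264] / 0.472776 = 1.822540
d₂ = d₁ − σ√T = 1.822540 − 0.472776 = 1.349764
risk-neutral PD = N(−d₂) = N(-1.349764) = 0.088546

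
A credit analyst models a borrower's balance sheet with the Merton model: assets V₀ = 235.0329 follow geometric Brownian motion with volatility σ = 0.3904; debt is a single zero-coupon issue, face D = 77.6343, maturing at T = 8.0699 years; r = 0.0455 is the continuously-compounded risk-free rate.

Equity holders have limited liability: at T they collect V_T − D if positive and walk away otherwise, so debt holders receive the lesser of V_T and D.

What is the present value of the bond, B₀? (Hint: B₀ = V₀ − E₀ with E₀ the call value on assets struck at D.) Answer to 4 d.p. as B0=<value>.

d₁ = [ln(V₀/D) + (r + σ²/2)T] / (σ√T)
   = [ln(235.0329/77.6343) + (0.0455 + 0.5·0.3904²)·8.0699] / (0.3904·√8.0699)
   = [1.107716 + 0.982156] / 1.109032 = 1.884412
d₂ = d₁ − σ√T = 1.884412 − 1.109032 = 0.775380
N(d₁) = 0.970245,  N(d₂) = 0.780943,  e^(−rT) = 0.692685
E₀ = V₀·N(d₁) − D·e^(−rT)·N(d₂)
   = 235.0329·0.970245 − 77.6343·0.692685·0.780943 = 186.043546
B₀ = V₀ − E₀ = 235.0329 − 186.043546 = 48.989354

B0=48.9894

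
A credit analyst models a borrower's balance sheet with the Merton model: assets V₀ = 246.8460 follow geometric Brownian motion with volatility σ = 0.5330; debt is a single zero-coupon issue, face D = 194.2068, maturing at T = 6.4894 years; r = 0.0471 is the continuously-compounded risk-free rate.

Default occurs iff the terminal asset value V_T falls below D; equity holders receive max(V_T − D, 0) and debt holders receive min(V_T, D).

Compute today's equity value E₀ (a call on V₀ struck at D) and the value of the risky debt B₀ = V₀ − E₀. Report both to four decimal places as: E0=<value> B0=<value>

d₁ = [ln(V₀/D) + (r + σ²/2)T] / (σ√T)
   = [ln(246.8460/194.2068) + (0.0471 + 0.5·0.5330²)·6.4894] / (0.5330·√6.4894)
   = [0.239841 + 1.227434] / 1.357780 = 1.080643
d₂ = d₁ − σ√T = 1.080643 − 1.357780 = -0.277137
N(d₁) = 0.860072,  N(d₂) = 0.390837,  e^(−rT) = 0.736644
E₀ = V₀·N(d₁) − D·e^(−rT)·N(d₂)
   = 246.8460·0.860072 − 194.2068·0.736644·0.390837 = 156.391659
B₀ = V₀ − E₀ = 246.8460 − 156.391659 = 90.454341

E0=156.3917 B0=90.4543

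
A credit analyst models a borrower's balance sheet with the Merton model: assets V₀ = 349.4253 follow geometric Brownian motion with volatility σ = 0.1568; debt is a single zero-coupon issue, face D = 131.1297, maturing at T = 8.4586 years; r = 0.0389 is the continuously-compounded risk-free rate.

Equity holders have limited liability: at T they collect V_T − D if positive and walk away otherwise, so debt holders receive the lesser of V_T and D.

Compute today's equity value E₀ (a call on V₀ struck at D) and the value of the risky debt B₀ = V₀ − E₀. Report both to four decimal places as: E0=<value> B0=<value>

d₁ = [ln(V₀/D) + (r + σ²/2)T] / (σ√T)
   = [ln(349.4253/131.1297) + (0.0389 + 0.5·0.1568²)·8.4586] / (0.1568·√8.4586)
   = [0.980103 + 0.433022] / 0.456032 = 3.098741
d₂ = d₁ − σ√T = 3.098741 − 0.456032 = 2.642709
N(d₁) = 0.999028,  N(d₂) = 0.995888,  e^(−rT) = 0.719615
E₀ = V₀·N(d₁) − D·e^(−rT)·N(d₂)
   = 349.4253·0.999028 − 131.1297·0.719615·0.995888 = 255.110960
B₀ = V₀ − E₀ = 349.4253 − 255.110960 = 94.314340

E0=255.1110 B0=94.3143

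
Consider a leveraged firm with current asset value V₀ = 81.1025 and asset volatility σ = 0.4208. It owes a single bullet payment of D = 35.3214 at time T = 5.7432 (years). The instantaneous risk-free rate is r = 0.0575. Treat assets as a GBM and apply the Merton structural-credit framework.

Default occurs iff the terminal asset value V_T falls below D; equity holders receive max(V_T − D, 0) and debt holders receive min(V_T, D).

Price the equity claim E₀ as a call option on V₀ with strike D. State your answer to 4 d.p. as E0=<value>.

d₁ = [ln(V₀/D) + (r + σ²/2)T] / (σ√T)
   = [ln(81.1025/35.3214) + (0.0575 + 0.5·0.4208²)·5.7432] / (0.4208·√5.7432)
   = [0.831225 + 0.838716] / 1.008446 = 1.655954
d₂ = d₁ − σ√T = 1.655954 − 1.008446 = 0.647508
N(d₁) = 0.951134,  N(d₂) = 0.741348,  e^(−rT) = 0.718756
E₀ = V₀·N(d₁) − D·e^(−rT)·N(d₂)
   = 81.1025·0.951134 − 35.3214·0.718756·0.741348 = 58.318435

E0=58.3184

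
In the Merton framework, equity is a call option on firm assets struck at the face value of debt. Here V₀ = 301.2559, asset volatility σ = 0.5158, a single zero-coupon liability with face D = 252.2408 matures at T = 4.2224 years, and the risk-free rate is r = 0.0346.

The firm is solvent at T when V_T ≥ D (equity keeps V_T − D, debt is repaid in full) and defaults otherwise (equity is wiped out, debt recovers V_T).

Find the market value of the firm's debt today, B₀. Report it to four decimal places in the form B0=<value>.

B0=150.3977

d₁ = [ln(V₀/D) + (r + σ²/2)T] / (σ√T)
   = [ln(301.2559/252.2408) + (0.0346 + 0.5·0.5158²)·4.2224] / (0.5158·√4.2224)
   = [0.177576 + 0.707779] / 1.059891 = 0.835327
d₂ = d₁ − σ√T = 0.835327 − 1.059891 = -0.224564
N(d₁) = 0.798233,  N(d₂) = 0.411159,  e^(−rT) = 0.864076
E₀ = V₀·N(d₁) − D·e^(−rT)·N(d₂)
   = 301.2559·0.798233 − 252.2408·0.864076·0.411159 = 150.858162
B₀ = V₀ − E₀ = 301.2559 − 150.858162 = 150.397738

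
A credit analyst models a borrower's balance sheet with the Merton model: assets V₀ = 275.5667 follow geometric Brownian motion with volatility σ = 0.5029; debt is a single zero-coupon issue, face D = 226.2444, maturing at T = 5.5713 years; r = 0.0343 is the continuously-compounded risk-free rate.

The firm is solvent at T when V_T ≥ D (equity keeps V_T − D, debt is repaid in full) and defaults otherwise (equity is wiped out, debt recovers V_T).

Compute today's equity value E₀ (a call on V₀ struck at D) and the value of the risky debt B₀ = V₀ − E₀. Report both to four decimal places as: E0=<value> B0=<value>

E0=152.5290 B0=123.0377

d₁ = [ln(V₀/D) + (r + σ²/2)T] / (σ√T)
   = [ln(275.5667/226.2444) + (0.0343 + 0.5·0.5029²)·5.5713] / (0.5029·√5.5713)
   = [0.197214 + 0.895610] / 1.187025 = 0.920641
d₂ = d₁ − σ√T = 0.920641 − 1.187025 = -0.266384
N(d₁) = 0.821381,  N(d₂) = 0.394972,  e^(−rT) = 0.826054
E₀ = V₀·N(d₁) − D·e^(−rT)·N(d₂)
   = 275.5667·0.821381 − 226.2444·0.826054·0.394972 = 152.529004
B₀ = V₀ − E₀ = 275.5667 − 152.529004 = 123.037696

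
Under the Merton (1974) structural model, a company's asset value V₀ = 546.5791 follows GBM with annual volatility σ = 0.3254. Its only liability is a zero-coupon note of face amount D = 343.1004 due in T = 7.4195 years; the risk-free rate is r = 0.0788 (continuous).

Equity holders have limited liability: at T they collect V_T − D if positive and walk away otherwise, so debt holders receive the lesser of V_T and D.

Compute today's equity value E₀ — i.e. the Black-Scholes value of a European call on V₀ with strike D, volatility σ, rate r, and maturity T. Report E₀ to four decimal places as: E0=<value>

d₁ = [ln(V₀/D) + (r + σ²/2)T] / (σ√T)
   = [ln(546.5791/343.1004) + (0.0788 + 0.5·0.3254²)·7.4195] / (0.3254·√7.4195)
   = [0.465656 + 0.977464] / 0.886349 = 1.628162
d₂ = d₁ − σ√T = 1.628162 − 0.886349 = 0.741813
N(d₁) = 0.948255,  N(d₂) = 0.770900,  e^(−rT) = 0.557297
E₀ = V₀·N(d₁) − D·e^(−rT)·N(d₂)
   = 546.5791·0.948255 − 343.1004·0.557297·0.770900 = 370.893355

E0=370.8934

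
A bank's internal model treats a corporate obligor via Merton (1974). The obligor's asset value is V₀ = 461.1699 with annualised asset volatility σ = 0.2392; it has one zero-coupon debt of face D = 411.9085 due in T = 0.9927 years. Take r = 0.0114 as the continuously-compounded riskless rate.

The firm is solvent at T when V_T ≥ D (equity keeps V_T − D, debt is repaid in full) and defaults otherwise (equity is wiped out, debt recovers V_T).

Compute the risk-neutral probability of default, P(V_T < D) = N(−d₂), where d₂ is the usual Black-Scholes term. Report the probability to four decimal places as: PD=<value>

d₁ = [ln(V₀/D) + (r + σ²/2)T] / (σ√T)
   = [ln(461.1699/411.9085) + (0.0114 + 0.5·0.2392²)·0.9927] / (0.2392·√0.9927)
   = [0.112965 + 0.039716] / 0.238325 = 0.640643
d₂ = d₁ − σ√T = 0.640643 − 0.238325 = 0.402318
risk-neutral PD = N(−d₂) = N(-0.402318) = 0.343725

PD=0.3437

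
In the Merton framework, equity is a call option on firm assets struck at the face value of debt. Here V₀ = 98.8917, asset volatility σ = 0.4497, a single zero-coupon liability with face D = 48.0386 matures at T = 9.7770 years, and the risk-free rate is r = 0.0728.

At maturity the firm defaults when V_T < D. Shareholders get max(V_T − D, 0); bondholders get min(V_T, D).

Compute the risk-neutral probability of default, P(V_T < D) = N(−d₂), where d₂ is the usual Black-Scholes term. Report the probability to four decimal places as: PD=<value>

d₁ = [ln(V₀/D) + (r + σ²/2)T] / (σ√T)
   = [ln(98.8917/48.0386) + (0.0728 + 0.5·0.4497²)·9.7770] / (0.4497·√9.7770)
   = [0.722020 + 1.700367] / 1.406131 = 1.722733
d₂ = d₁ − σ√T = 1.722733 − 1.406131 = 0.316602
risk-neutral PD = N(−d₂) = N(-0.316602) = 0.375773

PD=0.3758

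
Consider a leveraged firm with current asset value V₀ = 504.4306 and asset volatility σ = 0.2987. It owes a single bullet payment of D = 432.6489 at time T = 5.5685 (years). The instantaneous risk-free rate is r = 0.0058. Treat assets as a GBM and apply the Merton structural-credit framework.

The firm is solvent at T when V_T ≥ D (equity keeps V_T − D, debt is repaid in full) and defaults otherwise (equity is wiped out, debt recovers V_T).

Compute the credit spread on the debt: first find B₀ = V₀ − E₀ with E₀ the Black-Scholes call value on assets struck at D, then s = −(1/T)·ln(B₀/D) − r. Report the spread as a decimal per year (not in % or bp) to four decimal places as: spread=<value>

d₁ = [ln(V₀/D) + (r + σ²/2)T] / (σ√T)
   = [ln(504.4306/432.6489) + (0.0058 + 0.5·0.2987²)·5.5685] / (0.2987·√5.5685)
   = [0.153504 + 0.280713] / 0.704862 = 0.616030
d₂ = d₁ − σ√T = 0.616030 − 0.704862 = -0.088832
N(d₁) = 0.731063,  N(d₂) = 0.464608,  e^(−rT) = 0.968219
E₀ = V₀·N(d₁) − D·e^(−rT)·N(d₂)
   = 504.4306·0.731063 − 432.6489·0.968219·0.464608 = 174.146840
B₀ = V₀ − E₀ = 504.4306 − 174.146840 = 330.283760
spread = −(1/T)·ln(B₀/D) − r = −(1/5.5685)·ln(330.283760/432.6489) − 0.0058 = 0.04268242

spread=0.0427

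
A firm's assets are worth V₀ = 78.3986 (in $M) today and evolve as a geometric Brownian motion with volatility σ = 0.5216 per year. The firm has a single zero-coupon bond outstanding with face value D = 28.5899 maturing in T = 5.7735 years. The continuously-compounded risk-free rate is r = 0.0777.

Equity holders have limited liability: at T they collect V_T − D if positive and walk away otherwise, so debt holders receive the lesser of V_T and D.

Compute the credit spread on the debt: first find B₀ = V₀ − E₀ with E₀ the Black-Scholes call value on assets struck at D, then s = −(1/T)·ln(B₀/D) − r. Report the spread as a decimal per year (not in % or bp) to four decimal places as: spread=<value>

spread=0.0257

d₁ = [ln(V₀/D) + (r + σ²/2)T] / (σ√T)
   = [ln(78.3986/28.5899) + (0.0777 + 0.5·0.5216²)·5.7735] / (0.5216·√5.7735)
   = [1.008753 + 1.233989] / 1.253306 = 1.789460
d₂ = d₁ − σ√T = 1.789460 − 1.253306 = 0.536154
N(d₁) = 0.963230,  N(d₂) = 0.704074,  e^(−rT) = 0.638521
E₀ = V₀·N(d₁) − D·e^(−rT)·N(d₂)
   = 78.3986·0.963230 − 28.5899·0.638521·0.704074 = 62.662811
B₀ = V₀ − E₀ = 78.3986 − 62.662811 = 15.735789
spread = −(1/T)·ln(B₀/D) − r = −(1/5.7735)·ln(15.735789/28.5899) − 0.0777 = 0.02572354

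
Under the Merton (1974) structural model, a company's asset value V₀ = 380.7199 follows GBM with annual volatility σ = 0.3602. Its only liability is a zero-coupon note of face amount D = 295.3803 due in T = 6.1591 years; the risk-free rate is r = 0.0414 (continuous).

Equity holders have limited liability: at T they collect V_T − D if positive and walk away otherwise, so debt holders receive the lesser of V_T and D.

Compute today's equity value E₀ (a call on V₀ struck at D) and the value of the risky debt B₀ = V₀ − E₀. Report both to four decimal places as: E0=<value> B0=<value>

d₁ = [ln(V₀/D) + (r + σ²/2)T] / (σ√T)
   = [ln(380.7199/295.3803) + (0.0414 + 0.5·0.3602²)·6.1591] / (0.3602·√6.1591)
   = [0.253800 + 0.654540] / 0.893928 = 1.016123
d₂ = d₁ − σ√T = 1.016123 − 0.893928 = 0.122195
N(d₁) = 0.845215,  N(d₂) = 0.548628,  e^(−rT) = 0.774927
E₀ = V₀·N(d₁) − D·e^(−rT)·N(d₂)
   = 380.7199·0.845215 − 295.3803·0.774927·0.548628 = 196.210135
B₀ = V₀ − E₀ = 380.7199 − 196.210135 = 184.509765

E0=196.2101 B0=184.5098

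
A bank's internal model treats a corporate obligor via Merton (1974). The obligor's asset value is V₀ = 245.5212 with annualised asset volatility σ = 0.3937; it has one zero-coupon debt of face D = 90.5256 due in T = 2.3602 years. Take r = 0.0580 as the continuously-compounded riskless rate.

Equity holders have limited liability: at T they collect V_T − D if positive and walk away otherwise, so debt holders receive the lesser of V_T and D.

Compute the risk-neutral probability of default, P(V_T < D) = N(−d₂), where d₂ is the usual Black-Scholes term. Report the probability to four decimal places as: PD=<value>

d₁ = [ln(V₀/D) + (r + σ²/2)T] / (σ√T)
   = [ln(245.5212/90.5256) + (0.0580 + 0.5·0.3937²)·2.3602] / (0.3937·√2.3602)
   = [0.997751 + 0.319807] / 0.604839 = 2.178360
d₂ = d₁ − σ√T = 2.178360 − 0.604839 = 1.573521
risk-neutral PD = N(−d₂) = N(-1.573521) = 0.057799

PD=0.0578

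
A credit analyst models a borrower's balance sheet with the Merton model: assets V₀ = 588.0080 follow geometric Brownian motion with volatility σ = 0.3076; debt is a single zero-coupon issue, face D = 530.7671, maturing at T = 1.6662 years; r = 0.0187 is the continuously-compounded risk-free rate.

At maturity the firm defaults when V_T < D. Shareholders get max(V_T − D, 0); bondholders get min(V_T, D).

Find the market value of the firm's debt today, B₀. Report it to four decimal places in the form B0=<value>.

d₁ = [ln(V₀/D) + (r + σ²/2)T] / (σ√T)
   = [ln(588.0080/530.7671) + (0.0187 + 0.5·0.3076²)·1.6662] / (0.3076·√1.6662)
   = [0.102417 + 0.109984] / 0.397054 = 0.534943
d₂ = d₁ − σ√T = 0.534943 − 0.397054 = 0.137888
N(d₁) = 0.703655,  N(d₂) = 0.554836,  e^(−rT) = 0.969322
E₀ = V₀·N(d₁) − D·e^(−rT)·N(d₂)
   = 588.0080·0.703655 − 530.7671·0.969322·0.554836 = 128.300572
B₀ = V₀ − E₀ = 588.0080 − 128.300572 = 459.707428

B0=459.7074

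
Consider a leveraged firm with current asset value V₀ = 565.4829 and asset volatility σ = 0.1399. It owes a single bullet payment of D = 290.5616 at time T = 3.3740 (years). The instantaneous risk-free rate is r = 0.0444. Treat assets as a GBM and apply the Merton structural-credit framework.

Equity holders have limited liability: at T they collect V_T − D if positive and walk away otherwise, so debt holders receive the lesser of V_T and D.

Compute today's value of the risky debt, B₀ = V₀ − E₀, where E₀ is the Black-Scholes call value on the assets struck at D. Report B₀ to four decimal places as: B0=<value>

B0=250.1177

d₁ = [ln(V₀/D) + (r + σ²/2)T] / (σ√T)
   = [ln(565.4829/290.5616) + (0.0444 + 0.5·0.1399²)·3.3740] / (0.1399·√3.3740)
   = [0.665864 + 0.182824] / 0.256975 = 3.302614
d₂ = d₁ − σ√T = 3.302614 − 0.256975 = 3.045639
N(d₁) = 0.999521,  N(d₂) = 0.998839,  e^(−rT) = 0.860875
E₀ = V₀·N(d₁) − D·e^(−rT)·N(d₂)
   = 565.4829·0.999521 − 290.5616·0.860875·0.998839 = 315.365151
B₀ = V₀ − E₀ = 565.4829 − 315.365151 = 250.117749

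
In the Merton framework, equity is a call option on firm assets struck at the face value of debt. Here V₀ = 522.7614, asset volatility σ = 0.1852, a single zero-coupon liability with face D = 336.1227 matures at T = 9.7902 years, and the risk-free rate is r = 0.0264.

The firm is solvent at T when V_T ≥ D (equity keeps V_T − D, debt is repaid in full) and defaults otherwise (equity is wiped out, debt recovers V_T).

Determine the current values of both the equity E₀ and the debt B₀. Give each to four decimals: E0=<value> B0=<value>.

E0=274.6419 B0=248.1195

d₁ = [ln(V₀/D) + (r + σ²/2)T] / (σ√T)
   = [ln(522.7614/336.1227) + (0.0264 + 0.5·0.1852²)·9.7902] / (0.1852·√9.7902)
   = [0.441649 + 0.426359] / 0.579478 = 1.497913
d₂ = d₁ − σ√T = 1.497913 − 0.579478 = 0.918435
N(d₁) = 0.932922,  N(d₂) = 0.820805,  e^(−rT) = 0.772239
E₀ = V₀·N(d₁) − D·e^(−rT)·N(d₂)
   = 522.7614·0.932922 − 336.1227·0.772239·0.820805 = 274.641864
B₀ = V₀ − E₀ = 522.7614 − 274.641864 = 248.119536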